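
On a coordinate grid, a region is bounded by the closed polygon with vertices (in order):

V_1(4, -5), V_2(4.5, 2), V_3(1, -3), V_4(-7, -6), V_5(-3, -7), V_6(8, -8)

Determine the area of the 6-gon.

Cross-terms: 30.5, -15.5, -27, 31, 80, -8  ⇒  Σ = 91
Area = |Σ|/2 = 45.5.

45.5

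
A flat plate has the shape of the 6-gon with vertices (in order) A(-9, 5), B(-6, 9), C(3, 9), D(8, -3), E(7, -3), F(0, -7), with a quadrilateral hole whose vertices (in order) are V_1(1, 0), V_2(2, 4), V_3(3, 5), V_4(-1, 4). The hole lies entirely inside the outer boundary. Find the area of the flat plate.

156.5

Outer boundary:
Apply the shoelace (surveyor's) formula: 2A = Σ (x_i·y_{i+1} − x_{i+1}·y_i), indices taken mod 6.
A→B: (-9)(9) − (-6)(5) = -51
B→C: (-6)(9) − (3)(9) = -81
C→D: (3)(-3) − (8)(9) = -81
D→E: (8)(-3) − (7)(-3) = -3
E→F: (7)(-7) − (0)(-3) = -49
F→A: (0)(5) − (-9)(-7) = -63
Σ = -328
Area = |Σ|/2 = 164.
Hole:
Σ = (4) + (-2) + (17) + (-4) = 15
Area = |Σ|/2 = 7.5.
Net area = 164 − 7.5 = 156.5.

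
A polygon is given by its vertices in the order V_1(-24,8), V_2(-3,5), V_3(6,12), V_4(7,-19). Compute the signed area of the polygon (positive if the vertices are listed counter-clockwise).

-380

Σ = (-96) + (-66) + (-198) + (-400) = -760
Signed area = Σ/2 = -380 (negative ⇒ clockwise traversal).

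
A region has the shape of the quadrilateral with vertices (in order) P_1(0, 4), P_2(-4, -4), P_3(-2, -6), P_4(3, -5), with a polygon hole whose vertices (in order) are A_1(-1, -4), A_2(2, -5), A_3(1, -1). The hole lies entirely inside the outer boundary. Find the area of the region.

Outer boundary:
Apply the surveyor's formula: 2A = Σ (x_i·y_{i+1} − x_{i+1}·y_i), indices taken mod 4.
Σ = (16) + (16) + (28) + (12) = 72
Area = |Σ|/2 = 36.
Hole:
Apply the shoelace (surveyor's) formula: 2A = Σ (x_i·y_{i+1} − x_{i+1}·y_i), indices taken mod 3.
A_1→A_2: (-1)(-5) − (2)(-4) = 13
A_2→A_3: (2)(-1) − (1)(-5) = 3
A_3→A_1: (1)(-4) − (-1)(-1) = -5
Σ = 11
Area = |Σ|/2 = 5.5.
Net area = 36 − 5.5 = 30.5.

30.5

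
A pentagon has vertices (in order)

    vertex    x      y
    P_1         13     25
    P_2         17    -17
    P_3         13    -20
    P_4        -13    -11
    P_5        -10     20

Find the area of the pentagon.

1024

P_1→P_2: (13)(-17) − (17)(25) = -646
P_2→P_3: (17)(-20) − (13)(-17) = -119
P_3→P_4: (13)(-11) − (-13)(-20) = -403
P_4→P_5: (-13)(20) − (-10)(-11) = -370
P_5→P_1: (-10)(25) − (13)(20) = -510
Σ = -2048
Area = |Σ|/2 = 1024.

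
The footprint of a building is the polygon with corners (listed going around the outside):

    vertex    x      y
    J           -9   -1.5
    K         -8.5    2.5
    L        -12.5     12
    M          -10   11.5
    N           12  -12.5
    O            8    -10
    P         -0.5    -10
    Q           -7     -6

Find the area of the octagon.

179.125

Σ = (-35.25) + (-70.75) + (-23.75) + (-13) + (-20) + (-85) + (-67) + (-43.5) = -358.25
Area = |Σ|/2 = 179.125.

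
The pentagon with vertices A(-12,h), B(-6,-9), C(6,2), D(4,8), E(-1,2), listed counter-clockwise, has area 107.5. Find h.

The doubled signed area Σ (x_i y_{i+1} − x_{i+1} y_i) is linear in h.
With h=0 it equals 230; the coefficient of h is 5 (from the two edges through A).
So 5·h + 230 = 2·107.5 = 215 ⇒ h = -3.

-3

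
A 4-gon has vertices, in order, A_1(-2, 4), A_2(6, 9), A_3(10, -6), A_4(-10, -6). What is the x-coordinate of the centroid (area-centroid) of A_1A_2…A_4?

26/17

Apply the shoelace (surveyor's) formula. First the cross-terms c_i = x_i·y_{i+1} − x_{i+1}·y_i:
  -42, -126, -120, -52  ⇒  2A = -340, A = -170.
Then Σ (x_i + x_{i+1})·c_i = -1560, so x̄ = -1560 / (6·(-170)) = 26/17.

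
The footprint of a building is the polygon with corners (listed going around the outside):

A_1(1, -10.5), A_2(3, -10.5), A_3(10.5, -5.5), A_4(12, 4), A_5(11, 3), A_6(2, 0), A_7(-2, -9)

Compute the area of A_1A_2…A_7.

110.375

Apply the shoelace (surveyor's) formula: 2A = Σ (x_i·y_{i+1} − x_{i+1}·y_i), indices taken mod 7.
Σ = (21) + (93.75) + (108) + (-8) + (-6) + (-18) + (30) = 220.75
Area = |Σ|/2 = 110.375.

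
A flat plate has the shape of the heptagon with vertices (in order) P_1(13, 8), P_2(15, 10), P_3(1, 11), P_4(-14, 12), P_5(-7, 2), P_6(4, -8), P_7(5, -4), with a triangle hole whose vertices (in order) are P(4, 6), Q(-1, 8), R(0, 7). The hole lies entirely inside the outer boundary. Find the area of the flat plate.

274

Outer boundary:
Apply the surveyor's formula: 2A = Σ (x_i·y_{i+1} − x_{i+1}·y_i), indices taken mod 7.
Cross-terms: 10, 155, 166, 56, 48, 24, 92  ⇒  Σ = 551
Area = |Σ|/2 = 275.5.
Hole:
Apply the shoelace (surveyor's) formula: 2A = Σ (x_i·y_{i+1} − x_{i+1}·y_i), indices taken mod 3.
P→Q: (4)(8) − (-1)(6) = 38
Q→R: (-1)(7) − (0)(8) = -7
R→P: (0)(6) − (4)(7) = -28
Σ = 3
Area = |Σ|/2 = 1.5.
Net area = 275.5 − 1.5 = 274.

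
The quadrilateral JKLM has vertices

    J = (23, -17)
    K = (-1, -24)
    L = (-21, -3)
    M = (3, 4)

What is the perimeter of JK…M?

|JK| = √((-24)² + (-7)²) = √625 = 25
|KL| = √((-20)² + (21)²) = √841 = 29
|LM| = √((24)² + (7)²) = √625 = 25
|MJ| = √((20)² + (-21)²) = √841 = 29
Perimeter = 25 + 29 + 25 + 29 = 108.

108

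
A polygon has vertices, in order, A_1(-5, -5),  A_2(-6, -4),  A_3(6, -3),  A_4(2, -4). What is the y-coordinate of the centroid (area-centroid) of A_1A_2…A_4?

-4

Apply the shoelace formula. First the cross-terms c_i = x_i·y_{i+1} − x_{i+1}·y_i:
  -10, 42, -18, -30  ⇒  2A = -16, A = -8.
Then Σ (y_i + y_{i+1})·c_i = 192, so ȳ = 192 / (6·(-8)) = -4.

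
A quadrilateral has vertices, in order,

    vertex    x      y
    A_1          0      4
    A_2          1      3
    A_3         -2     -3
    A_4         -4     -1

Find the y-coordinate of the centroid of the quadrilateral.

4/9

Apply the surveyor's formula. First the cross-terms c_i = x_i·y_{i+1} − x_{i+1}·y_i:
  -4, 3, -10, -16  ⇒  2A = -27, A = -13.5.
Then Σ (y_i + y_{i+1})·c_i = -36, so ȳ = -36 / (6·(-13.5)) = 4/9.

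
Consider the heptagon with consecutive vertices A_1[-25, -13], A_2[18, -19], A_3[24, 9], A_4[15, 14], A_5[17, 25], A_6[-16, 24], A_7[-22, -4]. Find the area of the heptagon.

1625.5

Σ = (709) + (618) + (201) + (137) + (808) + (592) + (186) = 3251
Area = |Σ|/2 = 1625.5.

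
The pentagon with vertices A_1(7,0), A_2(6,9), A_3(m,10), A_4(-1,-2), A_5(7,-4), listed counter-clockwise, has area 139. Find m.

Write out the shoelace sum; only the two edges meeting at A_3 involve m:
2·Area = [(6·10 − m·9) + (m·(-2) − (-1)·10)] + 109
       = -11·m + 179 = 278
⇒ m = -9.

-9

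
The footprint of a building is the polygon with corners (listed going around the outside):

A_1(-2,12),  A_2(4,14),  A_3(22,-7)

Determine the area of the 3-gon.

81

Apply the shoelace formula: 2A = Σ (x_i·y_{i+1} − x_{i+1}·y_i), indices taken mod 3.
Σ = (-76) + (-336) + (250) = -162
Area = |Σ|/2 = 81.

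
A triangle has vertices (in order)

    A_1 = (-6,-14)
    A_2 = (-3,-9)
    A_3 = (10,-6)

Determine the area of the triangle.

28

Σ = (12) + (108) + (-176) = -56
Area = |Σ|/2 = 28.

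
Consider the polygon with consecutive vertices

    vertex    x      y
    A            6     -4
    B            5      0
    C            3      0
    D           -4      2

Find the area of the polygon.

Apply the surveyor's formula: 2A = Σ (x_i·y_{i+1} − x_{i+1}·y_i), indices taken mod 4.
A→B: (6)(0) − (5)(-4) = 20
B→C: (5)(0) − (3)(0) = 0
C→D: (3)(2) − (-4)(0) = 6
D→A: (-4)(-4) − (6)(2) = 4
Σ = 30
Area = |Σ|/2 = 15.

15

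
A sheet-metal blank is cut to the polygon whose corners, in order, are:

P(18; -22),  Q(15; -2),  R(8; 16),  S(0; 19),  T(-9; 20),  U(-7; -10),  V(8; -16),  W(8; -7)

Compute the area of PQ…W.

658.5

Apply the shoelace (surveyor's) formula: 2A = Σ (x_i·y_{i+1} − x_{i+1}·y_i), indices taken mod 8.
P→Q: (18)(-2) − (15)(-22) = 294
Q→R: (15)(16) − (8)(-2) = 256
R→S: (8)(19) − (0)(16) = 152
S→T: (0)(20) − (-9)(19) = 171
T→U: (-9)(-10) − (-7)(20) = 230
U→V: (-7)(-16) − (8)(-10) = 192
V→W: (8)(-7) − (8)(-16) = 72
W→P: (8)(-22) − (18)(-7) = -50
Σ = 1317
Area = |Σ|/2 = 658.5.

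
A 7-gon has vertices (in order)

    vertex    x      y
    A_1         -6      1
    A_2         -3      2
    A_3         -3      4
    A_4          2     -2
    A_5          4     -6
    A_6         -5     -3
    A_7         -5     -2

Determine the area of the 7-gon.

42.5

Apply the shoelace (surveyor's) formula: 2A = Σ (x_i·y_{i+1} − x_{i+1}·y_i), indices taken mod 7.
Σ = (-9) + (-6) + (-2) + (-4) + (-42) + (-5) + (-17) = -85
Area = |Σ|/2 = 42.5.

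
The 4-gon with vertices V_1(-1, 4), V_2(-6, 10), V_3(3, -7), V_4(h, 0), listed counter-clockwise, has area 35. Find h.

4

Write out the shoelace sum; only the two edges meeting at V_4 involve h:
2·Area = [(3·0 − h·(-7)) + (h·4 − (-1)·0)] + 26
       = 11·h + 26 = 70
⇒ h = 4.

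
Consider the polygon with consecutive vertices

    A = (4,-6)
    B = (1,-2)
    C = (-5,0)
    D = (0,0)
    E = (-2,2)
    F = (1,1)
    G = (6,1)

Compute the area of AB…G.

30.5

Apply the shoelace (surveyor's) formula: 2A = Σ (x_i·y_{i+1} − x_{i+1}·y_i), indices taken mod 7.
Cross-terms: -2, -10, 0, 0, -4, -5, -40  ⇒  Σ = -61
Area = |Σ|/2 = 30.5.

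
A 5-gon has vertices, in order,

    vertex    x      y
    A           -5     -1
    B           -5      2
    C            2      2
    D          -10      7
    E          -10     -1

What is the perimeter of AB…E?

36

|AB| = √((0)² + (3)²) = √9 = 3
|BC| = √((7)² + (0)²) = √49 = 7
|CD| = √((-12)² + (5)²) = √169 = 13
|DE| = √((0)² + (-8)²) = √64 = 8
|EA| = √((5)² + (0)²) = √25 = 5
Perimeter = 3 + 7 + 13 + 8 + 5 = 36.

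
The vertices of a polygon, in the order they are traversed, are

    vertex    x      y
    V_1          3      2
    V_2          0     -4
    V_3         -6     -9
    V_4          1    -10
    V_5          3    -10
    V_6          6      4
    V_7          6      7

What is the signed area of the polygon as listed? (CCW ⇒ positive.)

V_1→V_2: (3)(-4) − (0)(2) = -12
V_2→V_3: (0)(-9) − (-6)(-4) = -24
V_3→V_4: (-6)(-10) − (1)(-9) = 69
V_4→V_5: (1)(-10) − (3)(-10) = 20
V_5→V_6: (3)(4) − (6)(-10) = 72
V_6→V_7: (6)(7) − (6)(4) = 18
V_7→V_1: (6)(2) − (3)(7) = -9
Σ = 134
Signed area = Σ/2 = 67 (positive ⇒ counter-clockwise traversal).

67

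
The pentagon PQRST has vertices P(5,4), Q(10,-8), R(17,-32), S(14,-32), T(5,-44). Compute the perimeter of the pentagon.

104

|PQ| = √((5)² + (-12)²) = √169 = 13
|QR| = √((7)² + (-24)²) = √625 = 25
|RS| = √((-3)² + (0)²) = √9 = 3
|ST| = √((-9)² + (-12)²) = √225 = 15
|TP| = √((0)² + (48)²) = √2304 = 48
Perimeter = 13 + 25 + 3 + 15 + 48 = 104.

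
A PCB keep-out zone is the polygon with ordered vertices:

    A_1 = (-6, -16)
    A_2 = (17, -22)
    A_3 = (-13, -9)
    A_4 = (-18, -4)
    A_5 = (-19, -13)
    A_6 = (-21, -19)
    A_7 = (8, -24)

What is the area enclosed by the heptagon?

242.5

Σ = (404) + (-439) + (-110) + (158) + (88) + (656) + (-272) = 485
Area = |Σ|/2 = 242.5.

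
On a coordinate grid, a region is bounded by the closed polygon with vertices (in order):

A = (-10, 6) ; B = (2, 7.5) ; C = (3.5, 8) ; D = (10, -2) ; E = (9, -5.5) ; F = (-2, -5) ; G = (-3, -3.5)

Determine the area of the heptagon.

169.125

Apply the shoelace (surveyor's) formula: 2A = Σ (x_i·y_{i+1} − x_{i+1}·y_i), indices taken mod 7.
Σ = (-87) + (-10.25) + (-87) + (-37) + (-56) + (-8) + (-53) = -338.25
Area = |Σ|/2 = 169.125.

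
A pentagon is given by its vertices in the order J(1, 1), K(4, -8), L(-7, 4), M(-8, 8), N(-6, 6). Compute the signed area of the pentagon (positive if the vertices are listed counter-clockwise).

J→K: (1)(-8) − (4)(1) = -12
K→L: (4)(4) − (-7)(-8) = -40
L→M: (-7)(8) − (-8)(4) = -24
M→N: (-8)(6) − (-6)(8) = 0
N→J: (-6)(1) − (1)(6) = -12
Σ = -88
Signed area = Σ/2 = -44 (negative ⇒ clockwise traversal).

-44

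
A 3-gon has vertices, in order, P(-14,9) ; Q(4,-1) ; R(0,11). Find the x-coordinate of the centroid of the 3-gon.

-10/3

Apply the shoelace formula. First the cross-terms c_i = x_i·y_{i+1} − x_{i+1}·y_i:
  -22, 44, 154  ⇒  2A = 176, A = 88.
Then Σ (x_i + x_{i+1})·c_i = -1760, so x̄ = -1760 / (6·88) = -10/3.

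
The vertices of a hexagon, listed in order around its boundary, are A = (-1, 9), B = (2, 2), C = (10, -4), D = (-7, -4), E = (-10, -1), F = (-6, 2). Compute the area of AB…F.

Apply the surveyor's formula: 2A = Σ (x_i·y_{i+1} − x_{i+1}·y_i), indices taken mod 6.
Σ = (-20) + (-28) + (-68) + (-33) + (-26) + (-52) = -227
Area = |Σ|/2 = 113.5.

113.5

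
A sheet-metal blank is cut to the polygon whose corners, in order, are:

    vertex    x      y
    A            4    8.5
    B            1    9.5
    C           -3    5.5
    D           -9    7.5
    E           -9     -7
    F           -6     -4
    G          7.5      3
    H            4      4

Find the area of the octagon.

Apply Gauss's area formula: 2A = Σ (x_i·y_{i+1} − x_{i+1}·y_i), indices taken mod 8.
Cross-terms: 29.5, 34, 27, 130.5, -6, 12, 18, 18  ⇒  Σ = 263
Area = |Σ|/2 = 131.5.

131.5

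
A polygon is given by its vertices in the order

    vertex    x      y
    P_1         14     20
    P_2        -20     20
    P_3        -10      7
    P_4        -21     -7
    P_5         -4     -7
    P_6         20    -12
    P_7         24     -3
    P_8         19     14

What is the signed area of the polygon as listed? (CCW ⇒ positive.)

1034.5

Apply the shoelace (surveyor's) formula: 2A = Σ (x_i·y_{i+1} − x_{i+1}·y_i), indices taken mod 8.
Cross-terms: 680, 60, 217, 119, 188, 228, 393, 184  ⇒  Σ = 2069
Signed area = Σ/2 = 1034.5 (positive ⇒ counter-clockwise traversal).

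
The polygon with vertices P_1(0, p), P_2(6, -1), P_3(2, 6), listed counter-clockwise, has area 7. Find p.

6

Write out the shoelace sum; only the two edges meeting at P_1 involve p:
2·Area = [(2·p − 0·6) + (0·(-1) − 6·p)] + 38
       = -4·p + 38 = 14
⇒ p = 6.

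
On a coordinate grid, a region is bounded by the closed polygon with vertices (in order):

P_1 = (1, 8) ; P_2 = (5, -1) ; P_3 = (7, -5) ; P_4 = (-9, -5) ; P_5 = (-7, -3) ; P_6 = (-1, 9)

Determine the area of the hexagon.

115

Σ = (-41) + (-18) + (-80) + (-8) + (-66) + (-17) = -230
Area = |Σ|/2 = 115.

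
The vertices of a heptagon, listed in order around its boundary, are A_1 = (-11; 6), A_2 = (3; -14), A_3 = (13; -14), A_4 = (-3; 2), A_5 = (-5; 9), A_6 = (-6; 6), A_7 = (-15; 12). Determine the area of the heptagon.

163.5

Apply Gauss's area formula: 2A = Σ (x_i·y_{i+1} − x_{i+1}·y_i), indices taken mod 7.
Cross-terms: 136, 140, -16, -17, 24, 18, 42  ⇒  Σ = 327
Area = |Σ|/2 = 163.5.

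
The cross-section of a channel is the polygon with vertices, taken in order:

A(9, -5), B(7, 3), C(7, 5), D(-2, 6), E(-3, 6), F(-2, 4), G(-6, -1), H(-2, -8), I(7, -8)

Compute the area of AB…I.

Apply the shoelace formula: 2A = Σ (x_i·y_{i+1} − x_{i+1}·y_i), indices taken mod 9.
Cross-terms: 62, 14, 52, 6, 0, 26, 46, 72, 37  ⇒  Σ = 315
Area = |Σ|/2 = 157.5.

157.5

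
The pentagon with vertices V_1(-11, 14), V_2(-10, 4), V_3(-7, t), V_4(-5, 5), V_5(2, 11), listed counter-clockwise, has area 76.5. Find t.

The doubled signed area Σ (x_i y_{i+1} − x_{i+1} y_i) is linear in t.
With t=0 it equals 173; the coefficient of t is -5 (from the two edges through V_3).
So -5·t + 173 = 2·76.5 = 153 ⇒ t = 4.

4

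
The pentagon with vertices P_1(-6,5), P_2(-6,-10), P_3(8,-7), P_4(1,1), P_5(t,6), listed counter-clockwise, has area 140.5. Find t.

Write out the shoelace sum; only the two edges meeting at P_5 involve t:
2·Area = [(1·6 − t·1) + (t·5 − (-6)·6)] + 227
       = 4·t + 269 = 281
⇒ t = 3.

3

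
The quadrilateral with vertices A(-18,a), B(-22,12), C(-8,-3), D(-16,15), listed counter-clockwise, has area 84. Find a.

The doubled signed area Σ (x_i y_{i+1} − x_{i+1} y_i) is linear in a.
With a=0 it equals 48; the coefficient of a is 6 (from the two edges through A).
So 6·a + 48 = 2·84 = 168 ⇒ a = 20.

20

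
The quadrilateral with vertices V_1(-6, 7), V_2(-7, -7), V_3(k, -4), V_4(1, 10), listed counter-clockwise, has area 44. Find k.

The doubled signed area Σ (x_i y_{i+1} − x_{i+1} y_i) is linear in k.
With k=0 it equals 190; the coefficient of k is 17 (from the two edges through V_3).
So 17·k + 190 = 2·44 = 88 ⇒ k = -6.

-6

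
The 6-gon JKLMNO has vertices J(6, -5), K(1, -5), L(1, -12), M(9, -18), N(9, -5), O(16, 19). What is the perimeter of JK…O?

86

|JK| = √((-5)² + (0)²) = √25 = 5
|KL| = √((0)² + (-7)²) = √49 = 7
|LM| = √((8)² + (-6)²) = √100 = 10
|MN| = √((0)² + (13)²) = √169 = 13
|NO| = √((7)² + (24)²) = √625 = 25
|OJ| = √((-10)² + (-24)²) = √676 = 26
Perimeter = 5 + 7 + 10 + 13 + 25 + 26 = 86.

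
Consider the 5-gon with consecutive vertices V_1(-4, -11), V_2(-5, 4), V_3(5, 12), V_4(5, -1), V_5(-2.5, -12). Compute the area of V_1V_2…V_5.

V_1→V_2: (-4)(4) − (-5)(-11) = -71
V_2→V_3: (-5)(12) − (5)(4) = -80
V_3→V_4: (5)(-1) − (5)(12) = -65
V_4→V_5: (5)(-12) − (-2.5)(-1) = -62.5
V_5→V_1: (-2.5)(-11) − (-4)(-12) = -20.5
Σ = -299
Area = |Σ|/2 = 149.5.

149.5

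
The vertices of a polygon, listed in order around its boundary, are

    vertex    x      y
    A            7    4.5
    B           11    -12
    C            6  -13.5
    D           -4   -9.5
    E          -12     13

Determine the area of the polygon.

316

Σ = (-133.5) + (-76.5) + (-111) + (-166) + (-145) = -632
Area = |Σ|/2 = 316.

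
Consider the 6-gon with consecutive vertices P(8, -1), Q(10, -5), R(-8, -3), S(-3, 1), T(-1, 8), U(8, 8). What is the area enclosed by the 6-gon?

Cross-terms: -30, -70, -17, -23, -72, -72  ⇒  Σ = -284
Area = |Σ|/2 = 142.

142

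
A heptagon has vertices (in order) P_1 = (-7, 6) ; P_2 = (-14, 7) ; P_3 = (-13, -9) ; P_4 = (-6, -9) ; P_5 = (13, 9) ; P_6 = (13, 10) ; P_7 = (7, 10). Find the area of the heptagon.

281.5

Apply the surveyor's formula: 2A = Σ (x_i·y_{i+1} − x_{i+1}·y_i), indices taken mod 7.
Σ = (35) + (217) + (63) + (63) + (13) + (60) + (112) = 563
Area = |Σ|/2 = 281.5.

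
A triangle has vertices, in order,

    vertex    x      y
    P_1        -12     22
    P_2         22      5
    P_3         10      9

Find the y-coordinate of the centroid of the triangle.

12

Apply the shoelace formula. First the cross-terms c_i = x_i·y_{i+1} − x_{i+1}·y_i:
  -544, 148, 328  ⇒  2A = -68, A = -34.
Then Σ (y_i + y_{i+1})·c_i = -2448, so ȳ = -2448 / (6·(-34)) = 12.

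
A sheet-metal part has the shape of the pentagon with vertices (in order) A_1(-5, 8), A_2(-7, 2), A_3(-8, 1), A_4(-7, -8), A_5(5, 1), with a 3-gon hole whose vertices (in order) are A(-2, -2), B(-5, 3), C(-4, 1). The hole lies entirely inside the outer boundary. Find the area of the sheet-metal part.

Outer boundary:
Apply the shoelace (surveyor's) formula: 2A = Σ (x_i·y_{i+1} − x_{i+1}·y_i), indices taken mod 5.
Cross-terms: 46, 9, 71, 33, 45  ⇒  Σ = 204
Area = |Σ|/2 = 102.
Hole:
Apply the shoelace formula: 2A = Σ (x_i·y_{i+1} − x_{i+1}·y_i), indices taken mod 3.
Cross-terms: -16, 7, 10  ⇒  Σ = 1
Area = |Σ|/2 = 0.5.
Net area = 102 − 0.5 = 101.5.

101.5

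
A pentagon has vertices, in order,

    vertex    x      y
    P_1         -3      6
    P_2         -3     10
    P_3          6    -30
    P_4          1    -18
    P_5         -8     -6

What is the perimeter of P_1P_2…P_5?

86

|P_1P_2| = √((0)² + (4)²) = √16 = 4
|P_2P_3| = √((9)² + (-40)²) = √1681 = 41
|P_3P_4| = √((-5)² + (12)²) = √169 = 13
|P_4P_5| = √((-9)² + (12)²) = √225 = 15
|P_5P_1| = √((5)² + (12)²) = √169 = 13
Perimeter = 4 + 41 + 13 + 15 + 13 = 86.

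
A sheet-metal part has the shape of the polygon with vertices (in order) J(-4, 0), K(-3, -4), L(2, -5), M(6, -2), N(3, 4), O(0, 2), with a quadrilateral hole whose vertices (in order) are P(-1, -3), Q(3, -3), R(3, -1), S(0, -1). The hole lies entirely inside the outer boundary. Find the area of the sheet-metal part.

47.5

Outer boundary:
Apply Gauss's area formula: 2A = Σ (x_i·y_{i+1} − x_{i+1}·y_i), indices taken mod 6.
Σ = (16) + (23) + (26) + (30) + (6) + (8) = 109
Area = |Σ|/2 = 54.5.
Hole:
Cross-terms: 12, 6, -3, -1  ⇒  Σ = 14
Area = |Σ|/2 = 7.
Net area = 54.5 − 7 = 47.5.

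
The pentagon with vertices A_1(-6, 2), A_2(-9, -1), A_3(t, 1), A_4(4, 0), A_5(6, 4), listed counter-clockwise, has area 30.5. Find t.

-2

Write out the shoelace sum; only the two edges meeting at A_3 involve t:
2·Area = [((-9)·1 − t·(-1)) + (t·0 − 4·1)] + 76
       = 1·t + 63 = 61
⇒ t = -2.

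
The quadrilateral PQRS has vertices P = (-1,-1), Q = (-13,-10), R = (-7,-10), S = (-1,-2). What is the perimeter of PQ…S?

32

|PQ| = √((-12)² + (-9)²) = √225 = 15
|QR| = √((6)² + (0)²) = √36 = 6
|RS| = √((6)² + (8)²) = √100 = 10
|SP| = √((0)² + (1)²) = √1 = 1
Perimeter = 15 + 6 + 10 + 1 = 32.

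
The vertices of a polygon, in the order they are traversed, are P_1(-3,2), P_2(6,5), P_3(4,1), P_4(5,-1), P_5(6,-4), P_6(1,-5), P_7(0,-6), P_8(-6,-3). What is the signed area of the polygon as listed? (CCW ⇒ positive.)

-76.5

Cross-terms: -27, -14, -9, -14, -26, -6, -36, -21  ⇒  Σ = -153
Signed area = Σ/2 = -76.5 (negative ⇒ clockwise traversal).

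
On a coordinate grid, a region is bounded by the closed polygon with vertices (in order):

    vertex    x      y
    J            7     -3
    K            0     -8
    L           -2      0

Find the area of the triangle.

33

Σ = (-56) + (-16) + (6) = -66
Area = |Σ|/2 = 33.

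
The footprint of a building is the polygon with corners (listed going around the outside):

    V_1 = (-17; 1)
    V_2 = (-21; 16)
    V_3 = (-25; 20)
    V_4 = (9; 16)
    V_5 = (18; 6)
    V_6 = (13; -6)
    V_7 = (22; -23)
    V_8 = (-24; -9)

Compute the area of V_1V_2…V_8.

Σ = (-251) + (-20) + (-580) + (-234) + (-186) + (-167) + (-750) + (-177) = -2365
Area = |Σ|/2 = 1182.5.

1182.5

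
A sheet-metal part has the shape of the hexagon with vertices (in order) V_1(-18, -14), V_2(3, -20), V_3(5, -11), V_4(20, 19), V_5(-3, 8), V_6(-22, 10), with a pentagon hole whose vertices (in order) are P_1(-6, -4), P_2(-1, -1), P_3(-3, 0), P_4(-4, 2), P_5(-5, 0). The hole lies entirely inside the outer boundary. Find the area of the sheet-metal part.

Outer boundary:
Apply the shoelace formula: 2A = Σ (x_i·y_{i+1} − x_{i+1}·y_i), indices taken mod 6.
V_1→V_2: (-18)(-20) − (3)(-14) = 402
V_2→V_3: (3)(-11) − (5)(-20) = 67
V_3→V_4: (5)(19) − (20)(-11) = 315
V_4→V_5: (20)(8) − (-3)(19) = 217
V_5→V_6: (-3)(10) − (-22)(8) = 146
V_6→V_1: (-22)(-14) − (-18)(10) = 488
Σ = 1635
Area = |Σ|/2 = 817.5.
Hole:
Apply the surveyor's formula: 2A = Σ (x_i·y_{i+1} − x_{i+1}·y_i), indices taken mod 5.
P_1→P_2: (-6)(-1) − (-1)(-4) = 2
P_2→P_3: (-1)(0) − (-3)(-1) = -3
P_3→P_4: (-3)(2) − (-4)(0) = -6
P_4→P_5: (-4)(0) − (-5)(2) = 10
P_5→P_1: (-5)(-4) − (-6)(0) = 20
Σ = 23
Area = |Σ|/2 = 11.5.
Net area = 817.5 − 11.5 = 806.

806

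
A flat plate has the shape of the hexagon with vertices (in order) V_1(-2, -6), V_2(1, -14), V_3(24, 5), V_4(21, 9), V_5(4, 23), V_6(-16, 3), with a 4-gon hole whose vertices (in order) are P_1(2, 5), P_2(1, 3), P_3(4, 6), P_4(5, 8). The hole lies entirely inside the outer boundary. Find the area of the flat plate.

704.5

Outer boundary:
Apply the shoelace formula: 2A = Σ (x_i·y_{i+1} − x_{i+1}·y_i), indices taken mod 6.
Σ = (34) + (341) + (111) + (447) + (380) + (102) = 1415
Area = |Σ|/2 = 707.5.
Hole:
Apply Gauss's area formula: 2A = Σ (x_i·y_{i+1} − x_{i+1}·y_i), indices taken mod 4.
Σ = (1) + (-6) + (2) + (9) = 6
Area = |Σ|/2 = 3.
Net area = 707.5 − 3 = 704.5.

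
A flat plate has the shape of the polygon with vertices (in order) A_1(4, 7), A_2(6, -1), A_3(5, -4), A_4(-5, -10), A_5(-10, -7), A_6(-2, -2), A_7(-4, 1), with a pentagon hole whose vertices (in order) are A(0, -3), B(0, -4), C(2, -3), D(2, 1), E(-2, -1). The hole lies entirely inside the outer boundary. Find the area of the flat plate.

Outer boundary:
Apply Gauss's area formula: 2A = Σ (x_i·y_{i+1} − x_{i+1}·y_i), indices taken mod 7.
Σ = (-46) + (-19) + (-70) + (-65) + (6) + (-10) + (-32) = -236
Area = |Σ|/2 = 118.
Hole:
Apply the shoelace formula: 2A = Σ (x_i·y_{i+1} − x_{i+1}·y_i), indices taken mod 5.
Σ = (0) + (8) + (8) + (0) + (6) = 22
Area = |Σ|/2 = 11.
Net area = 118 − 11 = 107.

107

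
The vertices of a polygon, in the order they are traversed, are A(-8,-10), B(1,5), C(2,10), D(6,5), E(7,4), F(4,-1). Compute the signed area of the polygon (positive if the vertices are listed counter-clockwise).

Apply the shoelace (surveyor's) formula: 2A = Σ (x_i·y_{i+1} − x_{i+1}·y_i), indices taken mod 6.
Σ = (-30) + (0) + (-50) + (-11) + (-23) + (-48) = -162
Signed area = Σ/2 = -81 (negative ⇒ clockwise traversal).

-81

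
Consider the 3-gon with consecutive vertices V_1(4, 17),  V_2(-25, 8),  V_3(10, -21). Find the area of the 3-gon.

578

V_1→V_2: (4)(8) − (-25)(17) = 457
V_2→V_3: (-25)(-21) − (10)(8) = 445
V_3→V_1: (10)(17) − (4)(-21) = 254
Σ = 1156
Area = |Σ|/2 = 578.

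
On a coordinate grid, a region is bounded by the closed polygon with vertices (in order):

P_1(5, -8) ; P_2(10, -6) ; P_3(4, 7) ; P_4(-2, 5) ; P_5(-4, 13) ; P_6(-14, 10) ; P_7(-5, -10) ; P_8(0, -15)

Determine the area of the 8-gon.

327

Apply Gauss's area formula: 2A = Σ (x_i·y_{i+1} − x_{i+1}·y_i), indices taken mod 8.
Cross-terms: 50, 94, 34, -6, 142, 190, 75, 75  ⇒  Σ = 654
Area = |Σ|/2 = 327.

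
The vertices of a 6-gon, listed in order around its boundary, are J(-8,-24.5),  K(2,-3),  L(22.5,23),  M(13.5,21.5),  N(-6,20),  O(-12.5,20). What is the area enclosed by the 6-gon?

677.5

Apply the shoelace (surveyor's) formula: 2A = Σ (x_i·y_{i+1} − x_{i+1}·y_i), indices taken mod 6.
Σ = (73) + (113.5) + (173.25) + (399) + (130) + (466.25) = 1355
Area = |Σ|/2 = 677.5.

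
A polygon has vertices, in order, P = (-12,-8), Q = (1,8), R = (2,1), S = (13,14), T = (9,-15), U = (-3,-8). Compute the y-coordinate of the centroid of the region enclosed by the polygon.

Apply the shoelace formula. First the cross-terms c_i = x_i·y_{i+1} − x_{i+1}·y_i:
  -88, -15, 15, -321, -117, -72  ⇒  2A = -598, A = -299.
Then Σ (y_i + y_{i+1})·c_i = 4254, so ȳ = 4254 / (6·(-299)) = -709/299.

-709/299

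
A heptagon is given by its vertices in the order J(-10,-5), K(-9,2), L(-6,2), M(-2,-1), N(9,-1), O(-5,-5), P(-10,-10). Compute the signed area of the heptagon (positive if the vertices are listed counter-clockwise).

J→K: (-10)(2) − (-9)(-5) = -65
K→L: (-9)(2) − (-6)(2) = -6
L→M: (-6)(-1) − (-2)(2) = 10
M→N: (-2)(-1) − (9)(-1) = 11
N→O: (9)(-5) − (-5)(-1) = -50
O→P: (-5)(-10) − (-10)(-5) = 0
P→J: (-10)(-5) − (-10)(-10) = -50
Σ = -150
Signed area = Σ/2 = -75 (negative ⇒ clockwise traversal).

-75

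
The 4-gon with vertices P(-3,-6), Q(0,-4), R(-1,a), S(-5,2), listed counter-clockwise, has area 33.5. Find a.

The doubled signed area Σ (x_i y_{i+1} − x_{i+1} y_i) is linear in a.
With a=0 it equals 42; the coefficient of a is 5 (from the two edges through R).
So 5·a + 42 = 2·33.5 = 67 ⇒ a = 5.

5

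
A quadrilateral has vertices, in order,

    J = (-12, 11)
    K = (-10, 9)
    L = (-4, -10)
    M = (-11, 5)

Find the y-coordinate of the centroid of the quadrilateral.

422/159

Apply Gauss's area formula. First the cross-terms c_i = x_i·y_{i+1} − x_{i+1}·y_i:
  2, 136, -130, -61  ⇒  2A = -53, A = -26.5.
Then Σ (y_i + y_{i+1})·c_i = -422, so ȳ = -422 / (6·(-26.5)) = 422/159.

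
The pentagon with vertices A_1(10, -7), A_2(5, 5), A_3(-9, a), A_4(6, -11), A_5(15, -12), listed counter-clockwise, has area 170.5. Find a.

Write out the shoelace sum; only the two edges meeting at A_3 involve a:
2·Area = [(5·a − (-9)·5) + ((-9)·(-11) − 6·a)] + 193
       = -1·a + 337 = 341
⇒ a = -4.

-4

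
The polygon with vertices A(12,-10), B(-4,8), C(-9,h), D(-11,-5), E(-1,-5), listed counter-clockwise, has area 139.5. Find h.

-2

Write out the shoelace sum; only the two edges meeting at C involve h:
2·Area = [((-4)·h − (-9)·8) + ((-9)·(-5) − (-11)·h)] + 176
       = 7·h + 293 = 279
⇒ h = -2.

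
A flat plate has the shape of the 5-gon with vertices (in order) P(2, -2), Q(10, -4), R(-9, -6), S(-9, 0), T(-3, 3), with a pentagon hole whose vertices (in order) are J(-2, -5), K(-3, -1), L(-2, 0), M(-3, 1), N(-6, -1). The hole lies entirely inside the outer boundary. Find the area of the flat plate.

Outer boundary:
Apply the shoelace (surveyor's) formula: 2A = Σ (x_i·y_{i+1} − x_{i+1}·y_i), indices taken mod 5.
P→Q: (2)(-4) − (10)(-2) = 12
Q→R: (10)(-6) − (-9)(-4) = -96
R→S: (-9)(0) − (-9)(-6) = -54
S→T: (-9)(3) − (-3)(0) = -27
T→P: (-3)(-2) − (2)(3) = 0
Σ = -165
Area = |Σ|/2 = 82.5.
Hole:
Σ = (-13) + (-2) + (-2) + (9) + (28) = 20
Area = |Σ|/2 = 10.
Net area = 82.5 − 10 = 72.5.

72.5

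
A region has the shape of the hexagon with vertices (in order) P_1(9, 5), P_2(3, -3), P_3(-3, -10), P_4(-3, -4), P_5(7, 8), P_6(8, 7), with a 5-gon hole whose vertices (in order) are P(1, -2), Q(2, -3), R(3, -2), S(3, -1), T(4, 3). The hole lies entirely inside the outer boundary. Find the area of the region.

61

Outer boundary:
Apply the surveyor's formula: 2A = Σ (x_i·y_{i+1} − x_{i+1}·y_i), indices taken mod 6.
Σ = (-42) + (-39) + (-18) + (4) + (-15) + (-23) = -133
Area = |Σ|/2 = 66.5.
Hole:
Apply the surveyor's formula: 2A = Σ (x_i·y_{i+1} − x_{i+1}·y_i), indices taken mod 5.
Σ = (1) + (5) + (3) + (13) + (-11) = 11
Area = |Σ|/2 = 5.5.
Net area = 66.5 − 5.5 = 61.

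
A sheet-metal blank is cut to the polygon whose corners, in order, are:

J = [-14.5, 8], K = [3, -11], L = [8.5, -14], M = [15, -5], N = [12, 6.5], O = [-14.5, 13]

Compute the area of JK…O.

417.375

J→K: (-14.5)(-11) − (3)(8) = 135.5
K→L: (3)(-14) − (8.5)(-11) = 51.5
L→M: (8.5)(-5) − (15)(-14) = 167.5
M→N: (15)(6.5) − (12)(-5) = 157.5
N→O: (12)(13) − (-14.5)(6.5) = 250.25
O→J: (-14.5)(8) − (-14.5)(13) = 72.5
Σ = 834.75
Area = |Σ|/2 = 417.375.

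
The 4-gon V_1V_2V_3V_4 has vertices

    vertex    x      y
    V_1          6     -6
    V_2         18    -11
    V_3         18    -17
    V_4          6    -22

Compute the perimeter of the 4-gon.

|V_1V_2| = √((12)² + (-5)²) = √169 = 13
|V_2V_3| = √((0)² + (-6)²) = √36 = 6
|V_3V_4| = √((-12)² + (-5)²) = √169 = 13
|V_4V_1| = √((0)² + (16)²) = √256 = 16
Perimeter = 13 + 6 + 13 + 16 = 48.

48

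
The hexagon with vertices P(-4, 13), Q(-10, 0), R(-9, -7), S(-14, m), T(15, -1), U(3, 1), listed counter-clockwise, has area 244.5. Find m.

The doubled signed area Σ (x_i y_{i+1} − x_{i+1} y_i) is linear in m.
With m=0 it equals 177; the coefficient of m is -24 (from the two edges through S).
So -24·m + 177 = 2·244.5 = 489 ⇒ m = -13.

-13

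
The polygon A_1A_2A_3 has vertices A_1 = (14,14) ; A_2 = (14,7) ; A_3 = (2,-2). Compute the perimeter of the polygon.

|A_1A_2| = √((0)² + (-7)²) = √49 = 7
|A_2A_3| = √((-12)² + (-9)²) = √225 = 15
|A_3A_1| = √((12)² + (16)²) = √400 = 20
Perimeter = 7 + 15 + 20 = 42.

42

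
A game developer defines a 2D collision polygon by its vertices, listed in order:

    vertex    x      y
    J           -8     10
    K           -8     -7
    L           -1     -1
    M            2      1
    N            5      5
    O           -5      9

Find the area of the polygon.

Apply the shoelace formula: 2A = Σ (x_i·y_{i+1} − x_{i+1}·y_i), indices taken mod 6.
Σ = (136) + (1) + (1) + (5) + (70) + (22) = 235
Area = |Σ|/2 = 117.5.

117.5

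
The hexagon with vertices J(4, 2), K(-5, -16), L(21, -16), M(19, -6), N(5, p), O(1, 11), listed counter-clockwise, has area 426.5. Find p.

15

Write out the shoelace sum; only the two edges meeting at N involve p:
2·Area = [(19·p − 5·(-6)) + (5·11 − 1·p)] + 498
       = 18·p + 583 = 853
⇒ p = 15.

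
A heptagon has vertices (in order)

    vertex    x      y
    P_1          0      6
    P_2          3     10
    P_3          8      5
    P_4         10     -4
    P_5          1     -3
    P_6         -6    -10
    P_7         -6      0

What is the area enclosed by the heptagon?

Cross-terms: -18, -65, -82, -26, -28, -60, -36  ⇒  Σ = -315
Area = |Σ|/2 = 157.5.

157.5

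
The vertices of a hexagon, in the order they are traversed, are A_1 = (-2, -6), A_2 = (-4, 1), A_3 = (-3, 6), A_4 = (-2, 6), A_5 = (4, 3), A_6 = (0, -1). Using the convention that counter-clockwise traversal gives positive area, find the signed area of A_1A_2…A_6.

-44.5

Σ = (-26) + (-21) + (-6) + (-30) + (-4) + (-2) = -89
Signed area = Σ/2 = -44.5 (negative ⇒ clockwise traversal).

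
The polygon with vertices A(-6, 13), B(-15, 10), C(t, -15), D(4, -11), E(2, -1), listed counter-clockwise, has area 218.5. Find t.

The doubled signed area Σ (x_i y_{i+1} − x_{i+1} y_i) is linear in t.
With t=0 it equals 458; the coefficient of t is -21 (from the two edges through C).
So -21·t + 458 = 2·218.5 = 437 ⇒ t = 1.

1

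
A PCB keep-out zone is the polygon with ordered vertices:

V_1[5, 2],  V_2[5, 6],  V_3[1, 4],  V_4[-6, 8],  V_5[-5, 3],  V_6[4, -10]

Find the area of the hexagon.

92

Cross-terms: 20, 14, 32, 22, 38, 58  ⇒  Σ = 184
Area = |Σ|/2 = 92.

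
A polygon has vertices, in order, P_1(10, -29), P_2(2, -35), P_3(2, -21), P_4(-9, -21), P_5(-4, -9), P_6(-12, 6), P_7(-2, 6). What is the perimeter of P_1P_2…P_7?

112

|P_1P_2| = √((-8)² + (-6)²) = √100 = 10
|P_2P_3| = √((0)² + (14)²) = √196 = 14
|P_3P_4| = √((-11)² + (0)²) = √121 = 11
|P_4P_5| = √((5)² + (12)²) = √169 = 13
|P_5P_6| = √((-8)² + (15)²) = √289 = 17
|P_6P_7| = √((10)² + (0)²) = √100 = 10
|P_7P_1| = √((12)² + (-35)²) = √1369 = 37
Perimeter = 10 + 14 + 11 + 13 + 17 + 10 + 37 = 112.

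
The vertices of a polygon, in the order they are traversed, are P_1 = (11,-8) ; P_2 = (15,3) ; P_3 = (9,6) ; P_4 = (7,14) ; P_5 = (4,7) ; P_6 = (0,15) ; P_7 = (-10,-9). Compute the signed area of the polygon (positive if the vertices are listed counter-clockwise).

341

Apply the shoelace formula: 2A = Σ (x_i·y_{i+1} − x_{i+1}·y_i), indices taken mod 7.
Σ = (153) + (63) + (84) + (-7) + (60) + (150) + (179) = 682
Signed area = Σ/2 = 341 (positive ⇒ counter-clockwise traversal).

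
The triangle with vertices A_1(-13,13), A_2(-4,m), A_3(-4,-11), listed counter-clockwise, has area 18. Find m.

-15

Write out the shoelace sum; only the two edges meeting at A_2 involve m:
2·Area = [((-13)·m − (-4)·13) + ((-4)·(-11) − (-4)·m)] + -195
       = -9·m + -99 = 36
⇒ m = -15.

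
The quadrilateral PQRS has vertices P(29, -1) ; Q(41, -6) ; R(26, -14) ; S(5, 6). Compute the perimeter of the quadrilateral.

84

|PQ| = √((12)² + (-5)²) = √169 = 13
|QR| = √((-15)² + (-8)²) = √289 = 17
|RS| = √((-21)² + (20)²) = √841 = 29
|SP| = √((24)² + (-7)²) = √625 = 25
Perimeter = 13 + 17 + 29 + 25 = 84.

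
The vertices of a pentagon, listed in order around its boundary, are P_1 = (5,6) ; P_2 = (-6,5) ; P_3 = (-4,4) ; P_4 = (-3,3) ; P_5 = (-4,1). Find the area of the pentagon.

18.5

P_1→P_2: (5)(5) − (-6)(6) = 61
P_2→P_3: (-6)(4) − (-4)(5) = -4
P_3→P_4: (-4)(3) − (-3)(4) = 0
P_4→P_5: (-3)(1) − (-4)(3) = 9
P_5→P_1: (-4)(6) − (5)(1) = -29
Σ = 37
Area = |Σ|/2 = 18.5.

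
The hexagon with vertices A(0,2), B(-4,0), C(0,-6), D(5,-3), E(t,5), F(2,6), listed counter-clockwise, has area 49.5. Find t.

Write out the shoelace sum; only the two edges meeting at E involve t:
2·Area = [(5·5 − t·(-3)) + (t·6 − 2·5)] + 66
       = 9·t + 81 = 99
⇒ t = 2.

2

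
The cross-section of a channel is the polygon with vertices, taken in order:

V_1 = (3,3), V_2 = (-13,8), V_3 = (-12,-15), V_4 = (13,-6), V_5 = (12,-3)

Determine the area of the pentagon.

349.5

Σ = (63) + (291) + (267) + (33) + (45) = 699
Area = |Σ|/2 = 349.5.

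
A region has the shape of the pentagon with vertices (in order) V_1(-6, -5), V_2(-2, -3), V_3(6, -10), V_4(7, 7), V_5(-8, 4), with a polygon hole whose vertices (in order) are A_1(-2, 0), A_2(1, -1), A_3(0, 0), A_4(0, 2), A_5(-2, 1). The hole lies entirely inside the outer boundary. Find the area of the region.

Outer boundary:
Apply Gauss's area formula: 2A = Σ (x_i·y_{i+1} − x_{i+1}·y_i), indices taken mod 5.
Σ = (8) + (38) + (112) + (84) + (64) = 306
Area = |Σ|/2 = 153.
Hole:
Σ = (2) + (0) + (0) + (4) + (2) = 8
Area = |Σ|/2 = 4.
Net area = 153 − 4 = 149.

149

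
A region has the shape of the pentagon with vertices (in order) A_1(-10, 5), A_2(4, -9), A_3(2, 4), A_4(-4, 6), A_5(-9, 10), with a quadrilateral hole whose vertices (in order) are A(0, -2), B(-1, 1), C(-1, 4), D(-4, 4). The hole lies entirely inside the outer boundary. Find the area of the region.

Outer boundary:
Σ = (70) + (34) + (28) + (14) + (55) = 201
Area = |Σ|/2 = 100.5.
Hole:
Cross-terms: -2, -3, 12, 8  ⇒  Σ = 15
Area = |Σ|/2 = 7.5.
Net area = 100.5 − 7.5 = 93.

93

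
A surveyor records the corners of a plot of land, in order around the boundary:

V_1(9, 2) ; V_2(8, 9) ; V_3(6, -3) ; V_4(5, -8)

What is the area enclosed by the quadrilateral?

18

Apply Gauss's area formula: 2A = Σ (x_i·y_{i+1} − x_{i+1}·y_i), indices taken mod 4.
Σ = (65) + (-78) + (-33) + (82) = 36
Area = |Σ|/2 = 18.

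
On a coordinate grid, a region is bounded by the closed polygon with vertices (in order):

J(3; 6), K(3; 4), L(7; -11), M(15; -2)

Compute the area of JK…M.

90

J→K: (3)(4) − (3)(6) = -6
K→L: (3)(-11) − (7)(4) = -61
L→M: (7)(-2) − (15)(-11) = 151
M→J: (15)(6) − (3)(-2) = 96
Σ = 180
Area = |Σ|/2 = 90.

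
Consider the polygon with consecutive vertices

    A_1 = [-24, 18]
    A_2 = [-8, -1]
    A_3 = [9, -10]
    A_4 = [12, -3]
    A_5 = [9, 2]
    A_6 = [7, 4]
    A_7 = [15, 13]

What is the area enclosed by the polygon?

518

A_1→A_2: (-24)(-1) − (-8)(18) = 168
A_2→A_3: (-8)(-10) − (9)(-1) = 89
A_3→A_4: (9)(-3) − (12)(-10) = 93
A_4→A_5: (12)(2) − (9)(-3) = 51
A_5→A_6: (9)(4) − (7)(2) = 22
A_6→A_7: (7)(13) − (15)(4) = 31
A_7→A_1: (15)(18) − (-24)(13) = 582
Σ = 1036
Area = |Σ|/2 = 518.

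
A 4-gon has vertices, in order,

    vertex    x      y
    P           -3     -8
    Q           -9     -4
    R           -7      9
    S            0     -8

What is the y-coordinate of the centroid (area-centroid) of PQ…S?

Apply the shoelace (surveyor's) formula. First the cross-terms c_i = x_i·y_{i+1} − x_{i+1}·y_i:
  -60, -109, 56, -24  ⇒  2A = -137, A = -68.5.
Then Σ (y_i + y_{i+1})·c_i = 615, so ȳ = 615 / (6·(-68.5)) = -205/137.

-205/137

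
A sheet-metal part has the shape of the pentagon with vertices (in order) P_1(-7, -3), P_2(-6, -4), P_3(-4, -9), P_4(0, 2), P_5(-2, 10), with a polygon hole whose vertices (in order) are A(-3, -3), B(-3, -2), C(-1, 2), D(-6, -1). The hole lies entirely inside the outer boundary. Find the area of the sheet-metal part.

Outer boundary:
Apply the surveyor's formula: 2A = Σ (x_i·y_{i+1} − x_{i+1}·y_i), indices taken mod 5.
Σ = (10) + (38) + (-8) + (4) + (76) = 120
Area = |Σ|/2 = 60.
Hole:
Apply the surveyor's formula: 2A = Σ (x_i·y_{i+1} − x_{i+1}·y_i), indices taken mod 4.
Σ = (-3) + (-8) + (13) + (15) = 17
Area = |Σ|/2 = 8.5.
Net area = 60 − 8.5 = 51.5.

51.5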